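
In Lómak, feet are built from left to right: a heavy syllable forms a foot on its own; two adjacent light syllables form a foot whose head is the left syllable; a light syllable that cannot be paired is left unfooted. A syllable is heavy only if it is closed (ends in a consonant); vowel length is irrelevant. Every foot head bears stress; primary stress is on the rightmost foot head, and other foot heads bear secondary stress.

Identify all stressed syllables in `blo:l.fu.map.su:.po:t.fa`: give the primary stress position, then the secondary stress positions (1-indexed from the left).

primary 5, secondary 1, 3

Weights: 1 blo:l H, 2 fu L, 3 map H, 4 su: L, 5 po:t H, 6 fa L.
Parse left to right (heavy = foot alone; LL = one foot; stranded L unfooted): (ˈblo:l) fu (ˈmap) su: (ˈpo:t) fa.
Foot heads: 1, 3, 5.
Primary stress on the rightmost head = syllable 5.
Secondary stress on 1, 3: ˌblo:l.fu.ˌmap.su:.ˈpo:t.fa.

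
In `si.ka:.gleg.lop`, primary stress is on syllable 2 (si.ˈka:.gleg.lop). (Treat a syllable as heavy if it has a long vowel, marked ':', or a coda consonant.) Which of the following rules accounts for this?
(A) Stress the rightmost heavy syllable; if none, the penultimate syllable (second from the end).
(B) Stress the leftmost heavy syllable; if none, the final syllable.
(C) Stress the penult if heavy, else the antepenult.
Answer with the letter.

B

Rule A → syllable 4 (observed: 2).
Rule B → syllable 2 ✓.
Rule C → syllable 3 (observed: 2).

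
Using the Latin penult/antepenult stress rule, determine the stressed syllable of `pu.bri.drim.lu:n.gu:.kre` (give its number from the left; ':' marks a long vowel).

5

Classical Latin: stress the penult if heavy (long vowel or closed), else the antepenult.
Weights: 4 lu:n H, 5 gu: H, 6 kre L.
The penult (syllable 5, gu:) is heavy, so it takes stress.
Stress on syllable 5: pu.bri.drim.lu:n.ˈgu:.kre.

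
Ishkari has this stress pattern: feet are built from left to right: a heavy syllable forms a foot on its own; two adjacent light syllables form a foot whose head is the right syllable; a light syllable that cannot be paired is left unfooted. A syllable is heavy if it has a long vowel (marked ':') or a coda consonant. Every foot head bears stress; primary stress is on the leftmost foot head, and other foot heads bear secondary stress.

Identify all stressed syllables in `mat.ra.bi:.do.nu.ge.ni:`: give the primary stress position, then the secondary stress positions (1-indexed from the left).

primary 1, secondary 3, 5, 7

Weights: 1 mat H, 2 ra L, 3 bi: H, 4 do L, 5 nu L, 6 ge L, 7 ni: H.
Parse left to right (heavy = foot alone; LL = one foot; stranded L unfooted): (ˈmat) ra (ˈbi:) (do.ˈnu) ge (ˈni:).
Foot heads: 1, 3, 5, 7.
Primary stress on the leftmost head = syllable 1.
Secondary stress on 3, 5, 7: ˈmat.ra.ˌbi:.do.ˌnu.ge.ˌni:.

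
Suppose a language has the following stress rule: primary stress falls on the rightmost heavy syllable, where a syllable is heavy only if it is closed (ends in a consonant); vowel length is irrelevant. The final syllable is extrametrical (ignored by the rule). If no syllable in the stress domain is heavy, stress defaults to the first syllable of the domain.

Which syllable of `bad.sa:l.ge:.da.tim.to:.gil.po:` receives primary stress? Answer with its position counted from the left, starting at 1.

The final syllable (8, po:) is extrametrical; the stress domain is syllables 1–7.
Weights: 1 bad H, 2 sa:l H, 3 ge: L, 4 da L, 5 tim H, 6 to: L, 7 gil H.
Heavy syllables in the domain: 1, 2, 5, 7. The rightmost is syllable 7 (gil).
Primary stress: syllable 7 → bad.sa:l.ge:.da.tim.to:.ˈgil.po:.

7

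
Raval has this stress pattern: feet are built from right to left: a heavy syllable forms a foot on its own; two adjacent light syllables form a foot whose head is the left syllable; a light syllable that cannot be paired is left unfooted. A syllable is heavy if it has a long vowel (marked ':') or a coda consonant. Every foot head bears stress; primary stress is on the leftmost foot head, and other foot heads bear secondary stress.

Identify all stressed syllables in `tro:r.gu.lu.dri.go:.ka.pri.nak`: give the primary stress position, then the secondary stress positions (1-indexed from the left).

primary 1, secondary 3, 5, 6, 8

Weights: 1 tro:r H, 2 gu L, 3 lu L, 4 dri L, 5 go: H, 6 ka L, 7 pri L, 8 nak H.
Parse right to left (heavy = foot alone; LL = one foot; stranded L unfooted): (ˈtro:r) gu (ˈlu.dri) (ˈgo:) (ˈka.pri) (ˈnak).
Foot heads: 1, 3, 5, 6, 8.
Primary stress on the leftmost head = syllable 1.
Secondary stress on 3, 5, 6, 8: ˈtro:r.gu.ˌlu.dri.ˌgo:.ˌka.pri.ˌnak.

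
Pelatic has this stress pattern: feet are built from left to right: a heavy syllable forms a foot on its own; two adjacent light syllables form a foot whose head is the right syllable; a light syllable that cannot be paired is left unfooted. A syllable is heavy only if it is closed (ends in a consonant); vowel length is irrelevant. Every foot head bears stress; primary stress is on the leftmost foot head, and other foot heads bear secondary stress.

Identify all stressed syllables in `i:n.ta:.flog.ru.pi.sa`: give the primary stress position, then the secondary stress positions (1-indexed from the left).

primary 1, secondary 3, 5

Weights: 1 i:n H, 2 ta: L, 3 flog H, 4 ru L, 5 pi L, 6 sa L.
Parse left to right (heavy = foot alone; LL = one foot; stranded L unfooted): (ˈi:n) ta: (ˈflog) (ru.ˈpi) sa.
Foot heads: 1, 3, 5.
Primary stress on the leftmost head = syllable 1.
Secondary stress on 3, 5: ˈi:n.ta:.ˌflog.ru.ˌpi.sa.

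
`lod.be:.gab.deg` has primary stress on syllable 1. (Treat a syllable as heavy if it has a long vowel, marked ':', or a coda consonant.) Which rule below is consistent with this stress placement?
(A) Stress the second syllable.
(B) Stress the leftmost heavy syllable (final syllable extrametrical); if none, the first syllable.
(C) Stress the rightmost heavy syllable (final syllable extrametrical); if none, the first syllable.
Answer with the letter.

B

Rule A → syllable 2 (observed: 1).
Rule B → syllable 1 ✓.
Rule C → syllable 3 (observed: 1).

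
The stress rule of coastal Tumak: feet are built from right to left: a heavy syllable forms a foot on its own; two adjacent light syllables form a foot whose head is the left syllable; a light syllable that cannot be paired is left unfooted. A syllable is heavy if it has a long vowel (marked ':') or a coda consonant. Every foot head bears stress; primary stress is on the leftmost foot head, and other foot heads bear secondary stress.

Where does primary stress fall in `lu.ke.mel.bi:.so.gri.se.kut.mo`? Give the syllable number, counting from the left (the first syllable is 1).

Weights: 1 lu L, 2 ke L, 3 mel H, 4 bi: H, 5 so L, 6 gri L, 7 se L, 8 kut H, 9 mo L.
Parse right to left (heavy = foot alone; LL = one foot; stranded L unfooted): (ˈlu.ke) (ˈmel) (ˈbi:) so (ˈgri.se) (ˈkut) mo.
Foot heads: 1, 3, 4, 6, 8.
Primary stress on the leftmost head = syllable 1.
Primary stress: syllable 1 → ˈlu.ke.mel.bi:.so.gri.se.kut.mo.

1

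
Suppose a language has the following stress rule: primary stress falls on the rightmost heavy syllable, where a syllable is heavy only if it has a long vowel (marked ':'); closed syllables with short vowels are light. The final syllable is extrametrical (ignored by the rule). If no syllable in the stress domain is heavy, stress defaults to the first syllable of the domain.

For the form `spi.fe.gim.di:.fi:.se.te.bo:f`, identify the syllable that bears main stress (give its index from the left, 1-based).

The final syllable (8, bo:f) is extrametrical; the stress domain is syllables 1–7.
Weights: 1 spi L, 2 fe L, 3 gim L, 4 di: H, 5 fi: H, 6 se L, 7 te L.
Heavy syllables in the domain: 4, 5. The rightmost is syllable 5 (fi:).
Primary stress: syllable 5 → spi.fe.gim.di:.ˈfi:.se.te.bo:f.

5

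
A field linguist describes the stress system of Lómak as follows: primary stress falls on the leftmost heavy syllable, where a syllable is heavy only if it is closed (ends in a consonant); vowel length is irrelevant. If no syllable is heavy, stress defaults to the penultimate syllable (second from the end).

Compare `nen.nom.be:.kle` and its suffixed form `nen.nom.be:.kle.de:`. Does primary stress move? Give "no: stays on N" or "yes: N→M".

Base `nen.nom.be:.kle` (4 syllables):
  Weights: 1 nen H, 2 nom H, 3 be: L, 4 kle L.
  Heavy syllables in the domain: 1, 2. The leftmost is syllable 1 (nen).
  → primary stress on syllable 1.
Suffixed `nen.nom.be:.kle.de:` (5 syllables):
  Weights: 1 nen H, 2 nom H, 3 be: L, 4 kle L, 5 de: L.
  Heavy syllables in the domain: 1, 2. The leftmost is syllable 1 (nen).
  → primary stress on syllable 1.

no: stays on 1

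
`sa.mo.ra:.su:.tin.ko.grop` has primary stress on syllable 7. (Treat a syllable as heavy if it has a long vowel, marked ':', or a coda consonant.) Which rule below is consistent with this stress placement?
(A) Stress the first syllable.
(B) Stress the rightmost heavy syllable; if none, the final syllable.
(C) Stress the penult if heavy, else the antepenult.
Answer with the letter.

Rule A → syllable 1 (observed: 7).
Rule B → syllable 7 ✓.
Rule C → syllable 5 (observed: 7).

B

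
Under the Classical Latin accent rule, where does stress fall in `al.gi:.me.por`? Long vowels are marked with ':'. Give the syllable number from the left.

Classical Latin: stress the penult if heavy (long vowel or closed), else the antepenult.
Weights: 2 gi: H, 3 me L, 4 por H.
The penult (syllable 3, me) is light, so stress falls on the antepenult (syllable 2, gi:).
Stress on syllable 2: al.ˈgi:.me.por.

2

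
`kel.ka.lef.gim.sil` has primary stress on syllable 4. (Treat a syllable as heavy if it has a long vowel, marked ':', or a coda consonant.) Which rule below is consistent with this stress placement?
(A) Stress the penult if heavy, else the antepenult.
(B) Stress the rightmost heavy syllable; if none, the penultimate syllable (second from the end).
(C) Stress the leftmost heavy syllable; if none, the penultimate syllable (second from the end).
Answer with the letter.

Rule A → syllable 4 ✓.
Rule B → syllable 5 (observed: 4).
Rule C → syllable 1 (observed: 4).

A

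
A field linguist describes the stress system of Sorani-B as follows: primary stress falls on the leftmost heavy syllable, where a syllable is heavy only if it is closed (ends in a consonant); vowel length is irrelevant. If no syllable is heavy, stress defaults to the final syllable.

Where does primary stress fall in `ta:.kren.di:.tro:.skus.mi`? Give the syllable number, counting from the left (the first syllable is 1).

2

Weights: 1 ta: L, 2 kren H, 3 di: L, 4 tro: L, 5 skus H, 6 mi L.
Heavy syllables in the domain: 2, 5. The leftmost is syllable 2 (kren).
Primary stress: syllable 2 → ta:.ˈkren.di:.tro:.skus.mi.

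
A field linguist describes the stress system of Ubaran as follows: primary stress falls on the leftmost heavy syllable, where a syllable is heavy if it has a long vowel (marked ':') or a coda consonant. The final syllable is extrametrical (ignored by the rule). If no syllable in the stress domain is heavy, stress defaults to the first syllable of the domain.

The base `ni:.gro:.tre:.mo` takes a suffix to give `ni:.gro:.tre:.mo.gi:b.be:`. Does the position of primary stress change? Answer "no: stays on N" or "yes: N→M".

Base `ni:.gro:.tre:.mo` (4 syllables):
  The final syllable (4, mo) is extrametrical; the stress domain is syllables 1–3.
  Weights: 1 ni: H, 2 gro: H, 3 tre: H.
  Heavy syllables in the domain: 1, 2, 3. The leftmost is syllable 1 (ni:).
  → primary stress on syllable 1.
Suffixed `ni:.gro:.tre:.mo.gi:b.be:` (6 syllables):
  The final syllable (6, be:) is extrametrical; the stress domain is syllables 1–5.
  Weights: 1 ni: H, 2 gro: H, 3 tre: H, 4 mo L, 5 gi:b H.
  Heavy syllables in the domain: 1, 2, 3, 5. The leftmost is syllable 1 (ni:).
  → primary stress on syllable 1.

no: stays on 1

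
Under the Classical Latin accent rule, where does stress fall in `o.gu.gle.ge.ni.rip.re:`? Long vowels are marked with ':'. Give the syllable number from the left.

6

Classical Latin: stress the penult if heavy (long vowel or closed), else the antepenult.
Weights: 5 ni L, 6 rip H, 7 re: H.
The penult (syllable 6, rip) is heavy, so it takes stress.
Stress on syllable 6: o.gu.gle.ge.ni.ˈrip.re:.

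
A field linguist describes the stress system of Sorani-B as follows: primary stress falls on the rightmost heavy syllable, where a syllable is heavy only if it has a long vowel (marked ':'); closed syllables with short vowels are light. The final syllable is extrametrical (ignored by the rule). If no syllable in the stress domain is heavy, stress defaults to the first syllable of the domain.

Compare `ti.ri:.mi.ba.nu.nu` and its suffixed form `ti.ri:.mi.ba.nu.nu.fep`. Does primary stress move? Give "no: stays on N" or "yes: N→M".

no: stays on 2

Base `ti.ri:.mi.ba.nu.nu` (6 syllables):
  The final syllable (6, nu) is extrametrical; the stress domain is syllables 1–5.
  Weights: 1 ti L, 2 ri: H, 3 mi L, 4 ba L, 5 nu L.
  Heavy syllables in the domain: 2. The rightmost is syllable 2 (ri:).
  → primary stress on syllable 2.
Suffixed `ti.ri:.mi.ba.nu.nu.fep` (7 syllables):
  The final syllable (7, fep) is extrametrical; the stress domain is syllables 1–6.
  Weights: 1 ti L, 2 ri: H, 3 mi L, 4 ba L, 5 nu L, 6 nu L.
  Heavy syllables in the domain: 2. The rightmost is syllable 2 (ri:).
  → primary stress on syllable 2.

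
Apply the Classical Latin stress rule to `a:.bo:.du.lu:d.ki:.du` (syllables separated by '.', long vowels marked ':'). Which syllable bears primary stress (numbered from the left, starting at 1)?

Classical Latin: stress the penult if heavy (long vowel or closed), else the antepenult.
Weights: 4 lu:d H, 5 ki: H, 6 du L.
The penult (syllable 5, ki:) is heavy, so it takes stress.
Stress on syllable 5: a:.bo:.du.lu:d.ˈki:.du.

5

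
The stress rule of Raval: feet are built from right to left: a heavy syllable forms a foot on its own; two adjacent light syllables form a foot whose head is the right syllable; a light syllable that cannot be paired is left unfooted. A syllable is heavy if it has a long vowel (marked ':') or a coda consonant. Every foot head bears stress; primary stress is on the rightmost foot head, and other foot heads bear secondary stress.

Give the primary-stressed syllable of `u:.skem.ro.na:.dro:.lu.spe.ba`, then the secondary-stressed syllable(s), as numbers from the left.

Weights: 1 u: H, 2 skem H, 3 ro L, 4 na: H, 5 dro: H, 6 lu L, 7 spe L, 8 ba L.
Parse right to left (heavy = foot alone; LL = one foot; stranded L unfooted): (ˈu:) (ˈskem) ro (ˈna:) (ˈdro:) lu (spe.ˈba).
Foot heads: 1, 2, 4, 5, 8.
Primary stress on the rightmost head = syllable 8.
Secondary stress on 1, 2, 4, 5: ˌu:.ˌskem.ro.ˌna:.ˌdro:.lu.spe.ˈba.

primary 8, secondary 1, 2, 4, 5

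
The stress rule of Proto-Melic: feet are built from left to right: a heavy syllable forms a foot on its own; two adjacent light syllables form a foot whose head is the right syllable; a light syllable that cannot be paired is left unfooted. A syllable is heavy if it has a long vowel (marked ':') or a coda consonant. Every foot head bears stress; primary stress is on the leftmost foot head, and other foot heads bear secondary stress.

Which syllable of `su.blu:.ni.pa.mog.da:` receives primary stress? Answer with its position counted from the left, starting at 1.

2

Weights: 1 su L, 2 blu: H, 3 ni L, 4 pa L, 5 mog H, 6 da: H.
Parse left to right (heavy = foot alone; LL = one foot; stranded L unfooted): su (ˈblu:) (ni.ˈpa) (ˈmog) (ˈda:).
Foot heads: 2, 4, 5, 6.
Primary stress on the leftmost head = syllable 2.
Primary stress: syllable 2 → su.ˈblu:.ni.pa.mog.da:.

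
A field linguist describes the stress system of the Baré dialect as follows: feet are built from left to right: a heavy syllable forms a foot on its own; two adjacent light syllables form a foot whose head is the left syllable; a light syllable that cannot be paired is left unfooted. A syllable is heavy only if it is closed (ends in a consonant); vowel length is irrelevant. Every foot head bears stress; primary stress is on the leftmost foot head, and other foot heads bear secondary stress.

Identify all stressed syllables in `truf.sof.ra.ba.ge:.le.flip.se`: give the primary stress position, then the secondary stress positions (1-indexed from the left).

primary 1, secondary 2, 3, 5, 7

Weights: 1 truf H, 2 sof H, 3 ra L, 4 ba L, 5 ge: L, 6 le L, 7 flip H, 8 se L.
Parse left to right (heavy = foot alone; LL = one foot; stranded L unfooted): (ˈtruf) (ˈsof) (ˈra.ba) (ˈge:.le) (ˈflip) se.
Foot heads: 1, 2, 3, 5, 7.
Primary stress on the leftmost head = syllable 1.
Secondary stress on 2, 3, 5, 7: ˈtruf.ˌsof.ˌra.ba.ˌge:.le.ˌflip.se.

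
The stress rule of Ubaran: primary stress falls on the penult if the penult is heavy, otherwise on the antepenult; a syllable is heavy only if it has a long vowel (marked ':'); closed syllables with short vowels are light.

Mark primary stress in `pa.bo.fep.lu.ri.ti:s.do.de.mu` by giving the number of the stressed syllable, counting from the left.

7

Weights: 7 do L, 8 de L, 9 mu L.
The penult (syllable 8, de) is light, so stress falls on the antepenult (syllable 7, do).
Primary stress: syllable 7 → pa.bo.fep.lu.ri.ti:s.ˈdo.de.mu.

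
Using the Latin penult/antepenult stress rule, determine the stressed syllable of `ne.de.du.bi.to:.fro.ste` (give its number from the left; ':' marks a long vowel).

5

Classical Latin: stress the penult if heavy (long vowel or closed), else the antepenult.
Weights: 5 to: H, 6 fro L, 7 ste L.
The penult (syllable 6, fro) is light, so stress falls on the antepenult (syllable 5, to:).
Stress on syllable 5: ne.de.du.bi.ˈto:.fro.ste.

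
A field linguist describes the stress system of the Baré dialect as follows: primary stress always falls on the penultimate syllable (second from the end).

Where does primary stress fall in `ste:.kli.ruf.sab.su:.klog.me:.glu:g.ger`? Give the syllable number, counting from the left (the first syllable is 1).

8

The word has 9 syllables; the penultimate syllable (second from the end) is syllable 8 (glu:g).
Primary stress: syllable 8 → ste:.kli.ruf.sab.su:.klog.me:.ˈglu:g.ger.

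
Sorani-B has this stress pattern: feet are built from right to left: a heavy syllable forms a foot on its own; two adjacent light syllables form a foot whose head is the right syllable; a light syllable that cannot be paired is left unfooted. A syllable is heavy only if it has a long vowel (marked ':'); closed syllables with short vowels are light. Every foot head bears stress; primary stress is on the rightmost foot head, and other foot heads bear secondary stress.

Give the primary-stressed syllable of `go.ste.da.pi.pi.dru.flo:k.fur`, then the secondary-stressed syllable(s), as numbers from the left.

primary 7, secondary 2, 4, 6

Weights: 1 go L, 2 ste L, 3 da L, 4 pi L, 5 pi L, 6 dru L, 7 flo:k H, 8 fur L.
Parse right to left (heavy = foot alone; LL = one foot; stranded L unfooted): (go.ˈste) (da.ˈpi) (pi.ˈdru) (ˈflo:k) fur.
Foot heads: 2, 4, 6, 7.
Primary stress on the rightmost head = syllable 7.
Secondary stress on 2, 4, 6: go.ˌste.da.ˌpi.pi.ˌdru.ˈflo:k.fur.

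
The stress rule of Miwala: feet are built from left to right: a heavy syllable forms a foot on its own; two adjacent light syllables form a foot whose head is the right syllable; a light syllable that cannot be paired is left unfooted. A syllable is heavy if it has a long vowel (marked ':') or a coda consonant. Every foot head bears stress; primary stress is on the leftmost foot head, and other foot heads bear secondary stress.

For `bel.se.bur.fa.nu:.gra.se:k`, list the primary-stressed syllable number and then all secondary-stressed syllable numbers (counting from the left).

Weights: 1 bel H, 2 se L, 3 bur H, 4 fa L, 5 nu: H, 6 gra L, 7 se:k H.
Parse left to right (heavy = foot alone; LL = one foot; stranded L unfooted): (ˈbel) se (ˈbur) fa (ˈnu:) gra (ˈse:k).
Foot heads: 1, 3, 5, 7.
Primary stress on the leftmost head = syllable 1.
Secondary stress on 3, 5, 7: ˈbel.se.ˌbur.fa.ˌnu:.gra.ˌse:k.

primary 1, secondary 3, 5, 7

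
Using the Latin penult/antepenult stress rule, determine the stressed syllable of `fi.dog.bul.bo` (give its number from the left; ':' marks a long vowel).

Classical Latin: stress the penult if heavy (long vowel or closed), else the antepenult.
Weights: 2 dog H, 3 bul H, 4 bo L.
The penult (syllable 3, bul) is heavy, so it takes stress.
Stress on syllable 3: fi.dog.ˈbul.bo.

3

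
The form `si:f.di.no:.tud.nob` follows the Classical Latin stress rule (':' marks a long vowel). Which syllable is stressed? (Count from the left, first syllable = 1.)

Classical Latin: stress the penult if heavy (long vowel or closed), else the antepenult.
Weights: 3 no: H, 4 tud H, 5 nob H.
The penult (syllable 4, tud) is heavy, so it takes stress.
Stress on syllable 4: si:f.di.no:.ˈtud.nob.

4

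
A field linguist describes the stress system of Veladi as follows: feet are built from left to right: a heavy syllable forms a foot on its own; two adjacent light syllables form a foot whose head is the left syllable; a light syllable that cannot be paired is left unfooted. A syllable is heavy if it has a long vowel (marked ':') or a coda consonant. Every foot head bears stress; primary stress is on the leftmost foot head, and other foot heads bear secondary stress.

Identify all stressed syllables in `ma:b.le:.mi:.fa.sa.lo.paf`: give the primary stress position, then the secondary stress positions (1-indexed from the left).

primary 1, secondary 2, 3, 4, 7

Weights: 1 ma:b H, 2 le: H, 3 mi: H, 4 fa L, 5 sa L, 6 lo L, 7 paf H.
Parse left to right (heavy = foot alone; LL = one foot; stranded L unfooted): (ˈma:b) (ˈle:) (ˈmi:) (ˈfa.sa) lo (ˈpaf).
Foot heads: 1, 2, 3, 4, 7.
Primary stress on the leftmost head = syllable 1.
Secondary stress on 2, 3, 4, 7: ˈma:b.ˌle:.ˌmi:.ˌfa.sa.lo.ˌpaf.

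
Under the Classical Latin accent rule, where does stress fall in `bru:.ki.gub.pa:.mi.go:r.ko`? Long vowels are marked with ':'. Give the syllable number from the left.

6

Classical Latin: stress the penult if heavy (long vowel or closed), else the antepenult.
Weights: 5 mi L, 6 go:r H, 7 ko L.
The penult (syllable 6, go:r) is heavy, so it takes stress.
Stress on syllable 6: bru:.ki.gub.pa:.mi.ˈgo:r.ko.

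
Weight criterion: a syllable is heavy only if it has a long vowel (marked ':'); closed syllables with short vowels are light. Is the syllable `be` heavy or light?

light

`be`: short vowel, open (no coda). Short vowel → light.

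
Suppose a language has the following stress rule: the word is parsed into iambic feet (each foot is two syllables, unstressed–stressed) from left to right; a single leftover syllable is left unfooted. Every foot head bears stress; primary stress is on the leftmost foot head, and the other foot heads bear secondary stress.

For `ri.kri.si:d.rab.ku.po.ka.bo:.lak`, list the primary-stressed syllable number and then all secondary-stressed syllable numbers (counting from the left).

Parse left to right into iambic (σˈσ) feet: (ri.ˈkri) (si:d.ˈrab) (ku.ˈpo) (ka.ˈbo:) lak. Syllable 9 is left unfooted.
Foot heads (stressed positions): 2, 4, 6, 8.
End Rule Leftmost: primary stress on the leftmost head = syllable 2.
Secondary stress on 4, 6, 8: ri.ˈkri.si:d.ˌrab.ku.ˌpo.ka.ˌbo:.lak.

primary 2, secondary 4, 6, 8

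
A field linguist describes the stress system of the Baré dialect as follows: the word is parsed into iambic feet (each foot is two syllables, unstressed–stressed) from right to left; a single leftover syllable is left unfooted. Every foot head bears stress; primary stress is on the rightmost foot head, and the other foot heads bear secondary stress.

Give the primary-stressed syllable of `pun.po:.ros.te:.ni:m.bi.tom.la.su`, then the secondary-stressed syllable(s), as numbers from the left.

Parse right to left into iambic (σˈσ) feet: pun (po:.ˈros) (te:.ˈni:m) (bi.ˈtom) (la.ˈsu). Syllable 1 is left unfooted.
Foot heads (stressed positions): 3, 5, 7, 9.
End Rule Rightmost: primary stress on the rightmost head = syllable 9.
Secondary stress on 3, 5, 7: pun.po:.ˌros.te:.ˌni:m.bi.ˌtom.la.ˈsu.

primary 9, secondary 3, 5, 7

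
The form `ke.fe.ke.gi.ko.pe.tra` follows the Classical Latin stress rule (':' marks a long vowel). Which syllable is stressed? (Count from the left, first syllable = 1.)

5

Classical Latin: stress the penult if heavy (long vowel or closed), else the antepenult.
Weights: 5 ko L, 6 pe L, 7 tra L.
The penult (syllable 6, pe) is light, so stress falls on the antepenult (syllable 5, ko).
Stress on syllable 5: ke.fe.ke.gi.ˈko.pe.tra.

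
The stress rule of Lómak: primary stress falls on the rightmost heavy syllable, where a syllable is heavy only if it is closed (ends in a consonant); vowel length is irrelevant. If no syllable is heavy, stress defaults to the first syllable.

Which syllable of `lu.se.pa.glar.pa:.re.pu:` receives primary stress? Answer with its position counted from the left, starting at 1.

Weights: 1 lu L, 2 se L, 3 pa L, 4 glar H, 5 pa: L, 6 re L, 7 pu: L.
Heavy syllables in the domain: 4. The rightmost is syllable 4 (glar).
Primary stress: syllable 4 → lu.se.pa.ˈglar.pa:.re.pu:.

4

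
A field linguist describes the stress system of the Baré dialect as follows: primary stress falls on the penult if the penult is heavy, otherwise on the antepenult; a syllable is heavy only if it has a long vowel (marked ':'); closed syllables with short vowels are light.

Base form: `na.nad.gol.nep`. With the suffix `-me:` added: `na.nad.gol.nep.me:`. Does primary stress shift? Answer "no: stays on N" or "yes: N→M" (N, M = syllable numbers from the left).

yes: 2→3

Base `na.nad.gol.nep` (4 syllables):
  Weights: 2 nad L, 3 gol L, 4 nep L.
  The penult (syllable 3, gol) is light, so stress falls on the antepenult (syllable 2, nad).
  → primary stress on syllable 2.
Suffixed `na.nad.gol.nep.me:` (5 syllables):
  Weights: 3 gol L, 4 nep L, 5 me: H.
  The penult (syllable 4, nep) is light, so stress falls on the antepenult (syllable 3, gol).
  → primary stress on syllable 3.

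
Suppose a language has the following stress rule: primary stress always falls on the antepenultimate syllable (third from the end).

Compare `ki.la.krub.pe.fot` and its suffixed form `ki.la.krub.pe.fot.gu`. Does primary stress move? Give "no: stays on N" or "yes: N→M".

yes: 3→4

Base `ki.la.krub.pe.fot` (5 syllables):
  The word has 5 syllables; the antepenultimate syllable (third from the end) is syllable 3 (krub).
  → primary stress on syllable 3.
Suffixed `ki.la.krub.pe.fot.gu` (6 syllables):
  The word has 6 syllables; the antepenultimate syllable (third from the end) is syllable 4 (pe).
  → primary stress on syllable 4.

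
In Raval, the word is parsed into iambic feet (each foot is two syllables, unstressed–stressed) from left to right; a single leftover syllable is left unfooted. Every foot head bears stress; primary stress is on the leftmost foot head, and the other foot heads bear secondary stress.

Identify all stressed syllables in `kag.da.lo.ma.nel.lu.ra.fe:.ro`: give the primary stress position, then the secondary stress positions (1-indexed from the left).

primary 2, secondary 4, 6, 8

Parse left to right into iambic (σˈσ) feet: (kag.ˈda) (lo.ˈma) (nel.ˈlu) (ra.ˈfe:) ro. Syllable 9 is left unfooted.
Foot heads (stressed positions): 2, 4, 6, 8.
End Rule Leftmost: primary stress on the leftmost head = syllable 2.
Secondary stress on 4, 6, 8: kag.ˈda.lo.ˌma.nel.ˌlu.ra.ˌfe:.ro.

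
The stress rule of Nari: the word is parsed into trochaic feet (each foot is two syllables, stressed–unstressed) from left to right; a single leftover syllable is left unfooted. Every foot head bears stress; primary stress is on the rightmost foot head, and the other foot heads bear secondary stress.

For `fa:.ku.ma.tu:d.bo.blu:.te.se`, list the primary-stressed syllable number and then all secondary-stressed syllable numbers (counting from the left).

Parse left to right into trochaic (ˈσσ) feet: (ˈfa:.ku) (ˈma.tu:d) (ˈbo.blu:) (ˈte.se).
Foot heads (stressed positions): 1, 3, 5, 7.
End Rule Rightmost: primary stress on the rightmost head = syllable 7.
Secondary stress on 1, 3, 5: ˌfa:.ku.ˌma.tu:d.ˌbo.blu:.ˈte.se.

primary 7, secondary 1, 3, 5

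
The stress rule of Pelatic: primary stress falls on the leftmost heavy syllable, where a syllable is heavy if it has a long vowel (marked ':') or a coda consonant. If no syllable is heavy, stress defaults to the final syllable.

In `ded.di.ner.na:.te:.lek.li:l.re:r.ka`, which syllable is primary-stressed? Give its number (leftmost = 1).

Weights: 1 ded H, 2 di L, 3 ner H, 4 na: H, 5 te: H, 6 lek H, 7 li:l H, 8 re:r H, 9 ka L.
Heavy syllables in the domain: 1, 3, 4, 5, 6, 7, 8. The leftmost is syllable 1 (ded).
Primary stress: syllable 1 → ˈded.di.ner.na:.te:.lek.li:l.re:r.ka.

1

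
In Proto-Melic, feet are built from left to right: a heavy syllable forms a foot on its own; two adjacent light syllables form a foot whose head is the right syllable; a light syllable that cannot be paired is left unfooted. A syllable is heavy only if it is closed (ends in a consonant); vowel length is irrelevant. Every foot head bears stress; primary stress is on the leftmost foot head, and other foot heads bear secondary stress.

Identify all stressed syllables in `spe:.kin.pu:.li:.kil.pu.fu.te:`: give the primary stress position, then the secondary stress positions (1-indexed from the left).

Weights: 1 spe: L, 2 kin H, 3 pu: L, 4 li: L, 5 kil H, 6 pu L, 7 fu L, 8 te: L.
Parse left to right (heavy = foot alone; LL = one foot; stranded L unfooted): spe: (ˈkin) (pu:.ˈli:) (ˈkil) (pu.ˈfu) te:.
Foot heads: 2, 4, 5, 7.
Primary stress on the leftmost head = syllable 2.
Secondary stress on 4, 5, 7: spe:.ˈkin.pu:.ˌli:.ˌkil.pu.ˌfu.te:.

primary 2, secondary 4, 5, 7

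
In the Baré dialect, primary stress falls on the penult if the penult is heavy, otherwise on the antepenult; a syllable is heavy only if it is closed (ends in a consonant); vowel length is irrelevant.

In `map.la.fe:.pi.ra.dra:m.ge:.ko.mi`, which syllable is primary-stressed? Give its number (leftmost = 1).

Weights: 7 ge: L, 8 ko L, 9 mi L.
The penult (syllable 8, ko) is light, so stress falls on the antepenult (syllable 7, ge:).
Primary stress: syllable 7 → map.la.fe:.pi.ra.dra:m.ˈge:.ko.mi.

7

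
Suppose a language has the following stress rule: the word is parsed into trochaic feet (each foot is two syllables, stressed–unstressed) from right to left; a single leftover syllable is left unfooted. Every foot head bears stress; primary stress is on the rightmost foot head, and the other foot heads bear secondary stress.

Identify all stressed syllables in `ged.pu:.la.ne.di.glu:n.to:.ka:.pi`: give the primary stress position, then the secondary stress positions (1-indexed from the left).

Parse right to left into trochaic (ˈσσ) feet: ged (ˈpu:.la) (ˈne.di) (ˈglu:n.to:) (ˈka:.pi). Syllable 1 is left unfooted.
Foot heads (stressed positions): 2, 4, 6, 8.
End Rule Rightmost: primary stress on the rightmost head = syllable 8.
Secondary stress on 2, 4, 6: ged.ˌpu:.la.ˌne.di.ˌglu:n.to:.ˈka:.pi.

primary 8, secondary 2, 4, 6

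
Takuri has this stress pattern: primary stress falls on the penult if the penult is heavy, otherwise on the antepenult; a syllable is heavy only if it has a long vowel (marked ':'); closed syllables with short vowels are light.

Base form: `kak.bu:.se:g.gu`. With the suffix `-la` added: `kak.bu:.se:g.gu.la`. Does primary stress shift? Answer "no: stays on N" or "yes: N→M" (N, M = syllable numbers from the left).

no: stays on 3

Base `kak.bu:.se:g.gu` (4 syllables):
  Weights: 2 bu: H, 3 se:g H, 4 gu L.
  The penult (syllable 3, se:g) is heavy, so it takes stress.
  → primary stress on syllable 3.
Suffixed `kak.bu:.se:g.gu.la` (5 syllables):
  Weights: 3 se:g H, 4 gu L, 5 la L.
  The penult (syllable 4, gu) is light, so stress falls on the antepenult (syllable 3, se:g).
  → primary stress on syllable 3.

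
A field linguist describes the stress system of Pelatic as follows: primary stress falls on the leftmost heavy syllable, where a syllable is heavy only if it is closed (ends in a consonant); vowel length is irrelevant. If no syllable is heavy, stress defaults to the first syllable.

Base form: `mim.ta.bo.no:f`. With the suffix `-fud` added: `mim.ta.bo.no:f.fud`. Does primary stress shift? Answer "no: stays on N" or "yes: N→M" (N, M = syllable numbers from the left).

Base `mim.ta.bo.no:f` (4 syllables):
  Weights: 1 mim H, 2 ta L, 3 bo L, 4 no:f H.
  Heavy syllables in the domain: 1, 4. The leftmost is syllable 1 (mim).
  → primary stress on syllable 1.
Suffixed `mim.ta.bo.no:f.fud` (5 syllables):
  Weights: 1 mim H, 2 ta L, 3 bo L, 4 no:f H, 5 fud H.
  Heavy syllables in the domain: 1, 4, 5. The leftmost is syllable 1 (mim).
  → primary stress on syllable 1.

no: stays on 1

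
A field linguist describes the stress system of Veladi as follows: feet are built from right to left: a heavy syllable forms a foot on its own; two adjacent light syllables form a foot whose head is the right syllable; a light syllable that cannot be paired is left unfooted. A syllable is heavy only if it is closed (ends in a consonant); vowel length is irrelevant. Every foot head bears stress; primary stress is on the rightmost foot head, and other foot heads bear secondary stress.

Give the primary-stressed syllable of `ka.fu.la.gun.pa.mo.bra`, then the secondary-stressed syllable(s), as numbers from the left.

Weights: 1 ka L, 2 fu L, 3 la L, 4 gun H, 5 pa L, 6 mo L, 7 bra L.
Parse right to left (heavy = foot alone; LL = one foot; stranded L unfooted): ka (fu.ˈla) (ˈgun) pa (mo.ˈbra).
Foot heads: 3, 4, 7.
Primary stress on the rightmost head = syllable 7.
Secondary stress on 3, 4: ka.fu.ˌla.ˌgun.pa.mo.ˈbra.

primary 7, secondary 3, 4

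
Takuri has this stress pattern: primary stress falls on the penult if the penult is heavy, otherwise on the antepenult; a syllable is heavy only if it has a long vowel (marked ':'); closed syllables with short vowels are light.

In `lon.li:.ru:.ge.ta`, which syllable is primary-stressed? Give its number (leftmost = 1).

3

Weights: 3 ru: H, 4 ge L, 5 ta L.
The penult (syllable 4, ge) is light, so stress falls on the antepenult (syllable 3, ru:).
Primary stress: syllable 3 → lon.li:.ˈru:.ge.ta.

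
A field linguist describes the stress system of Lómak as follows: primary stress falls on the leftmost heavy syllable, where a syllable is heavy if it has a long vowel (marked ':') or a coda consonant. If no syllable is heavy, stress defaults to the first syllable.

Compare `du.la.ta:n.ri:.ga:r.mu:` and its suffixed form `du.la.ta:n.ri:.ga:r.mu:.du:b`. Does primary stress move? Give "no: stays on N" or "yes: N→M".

Base `du.la.ta:n.ri:.ga:r.mu:` (6 syllables):
  Weights: 1 du L, 2 la L, 3 ta:n H, 4 ri: H, 5 ga:r H, 6 mu: H.
  Heavy syllables in the domain: 3, 4, 5, 6. The leftmost is syllable 3 (ta:n).
  → primary stress on syllable 3.
Suffixed `du.la.ta:n.ri:.ga:r.mu:.du:b` (7 syllables):
  Weights: 1 du L, 2 la L, 3 ta:n H, 4 ri: H, 5 ga:r H, 6 mu: H, 7 du:b H.
  Heavy syllables in the domain: 3, 4, 5, 6, 7. The leftmost is syllable 3 (ta:n).
  → primary stress on syllable 3.

no: stays on 3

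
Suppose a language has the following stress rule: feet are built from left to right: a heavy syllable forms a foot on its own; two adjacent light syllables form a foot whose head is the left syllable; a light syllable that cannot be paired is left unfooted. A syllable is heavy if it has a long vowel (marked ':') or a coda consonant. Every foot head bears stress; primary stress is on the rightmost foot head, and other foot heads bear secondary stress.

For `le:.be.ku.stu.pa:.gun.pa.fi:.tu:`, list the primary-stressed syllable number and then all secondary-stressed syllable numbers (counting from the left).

primary 9, secondary 1, 2, 5, 6, 8

Weights: 1 le: H, 2 be L, 3 ku L, 4 stu L, 5 pa: H, 6 gun H, 7 pa L, 8 fi: H, 9 tu: H.
Parse left to right (heavy = foot alone; LL = one foot; stranded L unfooted): (ˈle:) (ˈbe.ku) stu (ˈpa:) (ˈgun) pa (ˈfi:) (ˈtu:).
Foot heads: 1, 2, 5, 6, 8, 9.
Primary stress on the rightmost head = syllable 9.
Secondary stress on 1, 2, 5, 6, 8: ˌle:.ˌbe.ku.stu.ˌpa:.ˌgun.pa.ˌfi:.ˈtu:.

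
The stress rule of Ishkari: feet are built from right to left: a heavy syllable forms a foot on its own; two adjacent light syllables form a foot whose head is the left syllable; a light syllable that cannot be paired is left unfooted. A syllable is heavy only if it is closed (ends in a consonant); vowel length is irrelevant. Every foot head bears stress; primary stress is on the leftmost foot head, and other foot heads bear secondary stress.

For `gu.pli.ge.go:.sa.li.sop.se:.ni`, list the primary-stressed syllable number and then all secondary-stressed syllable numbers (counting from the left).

Weights: 1 gu L, 2 pli L, 3 ge L, 4 go: L, 5 sa L, 6 li L, 7 sop H, 8 se: L, 9 ni L.
Parse right to left (heavy = foot alone; LL = one foot; stranded L unfooted): (ˈgu.pli) (ˈge.go:) (ˈsa.li) (ˈsop) (ˈse:.ni).
Foot heads: 1, 3, 5, 7, 8.
Primary stress on the leftmost head = syllable 1.
Secondary stress on 3, 5, 7, 8: ˈgu.pli.ˌge.go:.ˌsa.li.ˌsop.ˌse:.ni.

primary 1, secondary 3, 5, 7, 8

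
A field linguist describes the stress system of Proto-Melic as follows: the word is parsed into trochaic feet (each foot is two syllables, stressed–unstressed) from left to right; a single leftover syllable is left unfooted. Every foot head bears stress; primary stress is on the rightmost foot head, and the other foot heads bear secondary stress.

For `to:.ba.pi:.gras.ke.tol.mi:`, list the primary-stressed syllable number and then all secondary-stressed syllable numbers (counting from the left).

primary 5, secondary 1, 3

Parse left to right into trochaic (ˈσσ) feet: (ˈto:.ba) (ˈpi:.gras) (ˈke.tol) mi:. Syllable 7 is left unfooted.
Foot heads (stressed positions): 1, 3, 5.
End Rule Rightmost: primary stress on the rightmost head = syllable 5.
Secondary stress on 1, 3: ˌto:.ba.ˌpi:.gras.ˈke.tol.mi:.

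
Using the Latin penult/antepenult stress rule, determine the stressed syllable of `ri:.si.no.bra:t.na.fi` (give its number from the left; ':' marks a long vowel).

4

Classical Latin: stress the penult if heavy (long vowel or closed), else the antepenult.
Weights: 4 bra:t H, 5 na L, 6 fi L.
The penult (syllable 5, na) is light, so stress falls on the antepenult (syllable 4, bra:t).
Stress on syllable 4: ri:.si.no.ˈbra:t.na.fi.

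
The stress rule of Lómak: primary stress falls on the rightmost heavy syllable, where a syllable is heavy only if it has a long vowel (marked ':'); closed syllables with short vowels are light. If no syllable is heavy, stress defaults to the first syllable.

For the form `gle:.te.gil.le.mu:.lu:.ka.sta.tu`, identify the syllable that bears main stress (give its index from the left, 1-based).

Weights: 1 gle: H, 2 te L, 3 gil L, 4 le L, 5 mu: H, 6 lu: H, 7 ka L, 8 sta L, 9 tu L.
Heavy syllables in the domain: 1, 5, 6. The rightmost is syllable 6 (lu:).
Primary stress: syllable 6 → gle:.te.gil.le.mu:.ˈlu:.ka.sta.tu.

6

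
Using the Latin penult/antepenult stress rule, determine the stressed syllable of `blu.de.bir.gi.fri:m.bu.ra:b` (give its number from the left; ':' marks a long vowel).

Classical Latin: stress the penult if heavy (long vowel or closed), else the antepenult.
Weights: 5 fri:m H, 6 bu L, 7 ra:b H.
The penult (syllable 6, bu) is light, so stress falls on the antepenult (syllable 5, fri:m).
Stress on syllable 5: blu.de.bir.gi.ˈfri:m.bu.ra:b.

5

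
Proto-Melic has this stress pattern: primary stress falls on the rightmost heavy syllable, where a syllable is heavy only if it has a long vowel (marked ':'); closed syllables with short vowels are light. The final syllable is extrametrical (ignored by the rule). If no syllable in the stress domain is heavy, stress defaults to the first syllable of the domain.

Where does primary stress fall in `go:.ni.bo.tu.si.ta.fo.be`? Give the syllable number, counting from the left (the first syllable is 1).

The final syllable (8, be) is extrametrical; the stress domain is syllables 1–7.
Weights: 1 go: H, 2 ni L, 3 bo L, 4 tu L, 5 si L, 6 ta L, 7 fo L.
Heavy syllables in the domain: 1. The rightmost is syllable 1 (go:).
Primary stress: syllable 1 → ˈgo:.ni.bo.tu.si.ta.fo.be.

1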